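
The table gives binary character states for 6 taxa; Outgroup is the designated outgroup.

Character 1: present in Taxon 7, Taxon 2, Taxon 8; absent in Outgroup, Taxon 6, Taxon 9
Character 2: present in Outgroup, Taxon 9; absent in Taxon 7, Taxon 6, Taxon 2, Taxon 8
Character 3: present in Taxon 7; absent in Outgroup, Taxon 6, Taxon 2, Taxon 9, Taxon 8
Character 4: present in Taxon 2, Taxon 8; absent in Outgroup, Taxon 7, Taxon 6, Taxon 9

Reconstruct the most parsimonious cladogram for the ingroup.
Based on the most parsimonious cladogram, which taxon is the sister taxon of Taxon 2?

Character polarity is set by the outgroup: the derived state is whichever differs from the outgroup's state, so for Character 2 the derived state is 'absent', and for the remaining characters it is 'present'.
Character 1: derived state 'present' in Taxon 2, Taxon 7, and Taxon 8 only — synapomorphy for {Taxon 2, Taxon 7, Taxon 8}.
Character 2: derived state 'absent' in Taxon 2, Taxon 6, Taxon 7, and Taxon 8 only — synapomorphy for {Taxon 2, Taxon 6, Taxon 7, Taxon 8}.
Character 3: derived state 'present' in Taxon 7 only — an autapomorphy, so it tells us nothing about relationships among taxa.
Character 4 (derived state 'present') is shared by Taxon 2 and Taxon 8 — a synapomorphy uniting that clade.
Most parsimonious ingroup topology: (((Taxon 7,(Taxon 2,Taxon 8)),Taxon 6),Taxon 9).
Taxon 2 and Taxon 8 form a cherry on this tree, so they are sister taxa.

Taxon 8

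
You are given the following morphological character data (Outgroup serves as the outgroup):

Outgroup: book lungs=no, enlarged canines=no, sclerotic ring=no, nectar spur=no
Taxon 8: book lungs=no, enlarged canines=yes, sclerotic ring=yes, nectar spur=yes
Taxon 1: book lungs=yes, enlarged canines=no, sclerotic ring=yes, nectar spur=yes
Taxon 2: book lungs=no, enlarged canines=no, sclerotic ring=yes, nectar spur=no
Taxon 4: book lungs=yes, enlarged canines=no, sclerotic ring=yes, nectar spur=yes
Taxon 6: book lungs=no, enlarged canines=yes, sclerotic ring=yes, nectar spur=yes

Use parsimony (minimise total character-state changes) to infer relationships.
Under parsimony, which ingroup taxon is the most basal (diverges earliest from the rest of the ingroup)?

The outgroup has state 'no' for every character, so 'yes' is the derived state throughout.
Only Taxon 1 and Taxon 4 show the derived state 'yes' for book lungs, supporting them as a clade.
Only Taxon 6 and Taxon 8 show the derived state 'yes' for enlarged canines, supporting them as a clade.
All ingroup taxa share the derived state 'yes' for sclerotic ring; it defines the ingroup but does not resolve relationships within it.
Only Taxon 1, Taxon 4, Taxon 6, and Taxon 8 show the derived state 'yes' for nectar spur, supporting them as a clade.
Most parsimonious ingroup topology: (((Taxon 8,Taxon 6),(Taxon 1,Taxon 4)),Taxon 2).
Taxon 2 is sister to the clade containing all other ingroup taxa, so it is the earliest-diverging (most basal) ingroup lineage.

Taxon 2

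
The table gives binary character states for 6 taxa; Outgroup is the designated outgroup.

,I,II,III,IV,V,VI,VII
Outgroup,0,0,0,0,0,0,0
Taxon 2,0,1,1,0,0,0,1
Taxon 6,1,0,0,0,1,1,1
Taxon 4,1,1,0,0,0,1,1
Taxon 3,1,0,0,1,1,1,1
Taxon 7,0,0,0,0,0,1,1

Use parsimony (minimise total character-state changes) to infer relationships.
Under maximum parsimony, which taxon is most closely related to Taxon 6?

Taxon 3

The outgroup has state '0' for every character, so '1' is the derived state throughout.
I (derived state '1') is shared by Taxon 3, Taxon 4, and Taxon 6 — a synapomorphy uniting that clade.
II (state '1') occurs in Taxon 2 and Taxon 4 but conflicts with the nesting implied by the other characters — most parsimoniously interpreted as homoplasy.
III: derived state '1' in Taxon 2 only — an autapomorphy, so it tells us nothing about relationships among taxa.
IV (derived state '1') is unique to Taxon 3 (autapomorphy; uninformative for grouping).
V (derived state '1') is shared by Taxon 3 and Taxon 6 — a synapomorphy uniting that clade.
Only Taxon 3, Taxon 4, Taxon 6, and Taxon 7 show the derived state '1' for VI, supporting them as a clade.
VII (derived state '1') is shared by all ingroup taxa — unites the whole ingroup.
Most parsimonious ingroup topology: (Taxon 2,(((Taxon 6,Taxon 3),Taxon 4),Taxon 7)).
Taxon 6 and Taxon 3 form a cherry on this tree, so they are sister taxa.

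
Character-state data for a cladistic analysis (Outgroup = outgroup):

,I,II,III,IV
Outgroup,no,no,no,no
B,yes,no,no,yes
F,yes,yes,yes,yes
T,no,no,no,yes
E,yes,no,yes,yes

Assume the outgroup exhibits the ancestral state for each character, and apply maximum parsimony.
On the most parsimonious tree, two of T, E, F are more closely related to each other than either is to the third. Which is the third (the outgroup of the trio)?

The outgroup has state 'no' for every character, so 'yes' is the derived state throughout.
I (derived state 'yes') is shared by B, E, and F — a synapomorphy uniting that clade.
II (derived state 'yes') is unique to F (autapomorphy; uninformative for grouping).
III (derived state 'yes') is shared by E and F — a synapomorphy uniting that clade.
All ingroup taxa share the derived state 'yes' for IV; it defines the ingroup but does not resolve relationships within it.
Most parsimonious ingroup topology: ((B,(F,E)),T).
E and F share a more recent common ancestor with each other than either does with T, so T is the least closely related of the three.

T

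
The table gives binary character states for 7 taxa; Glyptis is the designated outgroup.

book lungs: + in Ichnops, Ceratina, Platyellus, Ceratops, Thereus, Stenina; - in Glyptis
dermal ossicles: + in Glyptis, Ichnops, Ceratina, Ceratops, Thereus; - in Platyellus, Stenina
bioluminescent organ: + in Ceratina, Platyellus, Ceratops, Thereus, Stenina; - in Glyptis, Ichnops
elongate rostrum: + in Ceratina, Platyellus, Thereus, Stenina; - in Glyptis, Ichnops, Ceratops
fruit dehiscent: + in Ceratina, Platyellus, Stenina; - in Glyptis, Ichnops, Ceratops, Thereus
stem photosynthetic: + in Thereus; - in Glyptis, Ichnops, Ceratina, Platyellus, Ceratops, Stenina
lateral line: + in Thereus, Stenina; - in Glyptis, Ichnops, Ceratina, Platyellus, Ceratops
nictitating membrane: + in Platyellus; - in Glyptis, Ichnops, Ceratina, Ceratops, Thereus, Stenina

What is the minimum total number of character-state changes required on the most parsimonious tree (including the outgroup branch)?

9

Character polarity is set by the outgroup: the derived state is whichever differs from the outgroup's state, so for dermal ossicles the derived state is '-', and for the remaining characters it is '+'.
book lungs (derived state '+') is shared by all ingroup taxa — unites the whole ingroup.
Only Platyellus and Stenina show the derived state '-' for dermal ossicles, supporting them as a clade.
bioluminescent organ: derived state '+' in Ceratina, Ceratops, Platyellus, Stenina, and Thereus only — synapomorphy for {Ceratina, Ceratops, Platyellus, Stenina, Thereus}.
Only Ceratina, Platyellus, Stenina, and Thereus show the derived state '+' for elongate rostrum, supporting them as a clade.
fruit dehiscent (derived state '+') is shared by Ceratina, Platyellus, and Stenina — a synapomorphy uniting that clade.
stem photosynthetic: derived state '+' in Thereus only — an autapomorphy, so it tells us nothing about relationships among taxa.
lateral line (state '+') occurs in Stenina and Thereus but conflicts with the nesting implied by the other characters — most parsimoniously interpreted as homoplasy.
nictitating membrane (derived state '+') is unique to Platyellus (autapomorphy; uninformative for grouping).
Most parsimonious ingroup topology: (Ichnops,(((Ceratina,(Platyellus,Stenina)),Thereus),Ceratops)).
Changes per character on this tree: book lungs: 1; dermal ossicles: 1; bioluminescent organ: 1; elongate rostrum: 1; fruit dehiscent: 1; stem photosynthetic: 1; lateral line: 2; nictitating membrane: 1.
Total = 9.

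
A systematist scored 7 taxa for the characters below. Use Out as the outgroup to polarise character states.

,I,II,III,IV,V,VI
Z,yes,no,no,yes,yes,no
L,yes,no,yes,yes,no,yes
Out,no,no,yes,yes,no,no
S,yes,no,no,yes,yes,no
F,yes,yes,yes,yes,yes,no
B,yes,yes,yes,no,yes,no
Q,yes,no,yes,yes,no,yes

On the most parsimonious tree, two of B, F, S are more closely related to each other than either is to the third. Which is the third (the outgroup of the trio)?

Character polarity is set by the outgroup: the derived state is whichever differs from the outgroup's state, so for III, IV the derived state is 'no', and for the remaining characters it is 'yes'.
All ingroup taxa share the derived state 'yes' for I; it defines the ingroup but does not resolve relationships within it.
II (derived state 'yes') is shared by B and F — a synapomorphy uniting that clade.
Only S and Z show the derived state 'no' for III, supporting them as a clade.
IV (derived state 'no') is unique to B (autapomorphy; uninformative for grouping).
V: derived state 'yes' in B, F, S, and Z only — synapomorphy for {B, F, S, Z}.
Only L and Q show the derived state 'yes' for VI, supporting them as a clade.
Most parsimonious ingroup topology: (((S,Z),(F,B)),(Q,L)).
B and F share a more recent common ancestor with each other than either does with S, so S is the least closely related of the three.

S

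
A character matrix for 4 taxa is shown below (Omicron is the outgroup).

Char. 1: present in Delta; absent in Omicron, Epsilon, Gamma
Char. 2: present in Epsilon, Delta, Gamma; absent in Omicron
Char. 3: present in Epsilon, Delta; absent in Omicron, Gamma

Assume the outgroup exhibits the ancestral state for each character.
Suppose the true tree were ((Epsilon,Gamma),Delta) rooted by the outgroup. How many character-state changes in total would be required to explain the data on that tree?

Map each character onto ((Epsilon,Gamma),Delta) (rooted by Omicron) and count the minimum state changes it requires (Fitch parsimony):
Char. 1: 1; Char. 2: 1; Char. 3: 2.
Total tree length = 4.

4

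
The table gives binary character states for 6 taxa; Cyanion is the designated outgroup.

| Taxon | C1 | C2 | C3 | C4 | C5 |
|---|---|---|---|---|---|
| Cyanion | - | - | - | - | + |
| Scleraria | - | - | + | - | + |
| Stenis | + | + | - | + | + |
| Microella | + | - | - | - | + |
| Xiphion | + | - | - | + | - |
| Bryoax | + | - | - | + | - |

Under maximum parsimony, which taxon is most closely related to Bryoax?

Xiphion

Character polarity is set by the outgroup: the derived state is whichever differs from the outgroup's state, so for C5 the derived state is '-', and for the remaining characters it is '+'.
Only Bryoax, Microella, Stenis, and Xiphion show the derived state '+' for C1, supporting them as a clade.
C2 (derived state '+') is unique to Stenis (autapomorphy; uninformative for grouping).
C3 (derived state '+') is unique to Scleraria (autapomorphy; uninformative for grouping).
C4 (derived state '+') is shared by Bryoax, Stenis, and Xiphion — a synapomorphy uniting that clade.
C5 (derived state '-') is shared by Bryoax and Xiphion — a synapomorphy uniting that clade.
Most parsimonious ingroup topology: (Scleraria,((Stenis,(Xiphion,Bryoax)),Microella)).
Bryoax and Xiphion form a cherry on this tree, so they are sister taxa.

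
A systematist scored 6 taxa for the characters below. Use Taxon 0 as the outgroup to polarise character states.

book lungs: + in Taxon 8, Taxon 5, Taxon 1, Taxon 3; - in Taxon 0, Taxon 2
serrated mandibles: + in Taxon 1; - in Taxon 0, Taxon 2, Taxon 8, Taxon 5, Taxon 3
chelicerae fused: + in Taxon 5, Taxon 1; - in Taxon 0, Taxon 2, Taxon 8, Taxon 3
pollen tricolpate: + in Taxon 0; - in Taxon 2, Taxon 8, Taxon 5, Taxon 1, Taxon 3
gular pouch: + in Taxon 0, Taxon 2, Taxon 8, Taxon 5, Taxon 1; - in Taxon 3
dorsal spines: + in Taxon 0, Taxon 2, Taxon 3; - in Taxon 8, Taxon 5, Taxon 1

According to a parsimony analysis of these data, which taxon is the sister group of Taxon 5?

Taxon 1

Character polarity is set by the outgroup: the derived state is whichever differs from the outgroup's state, so for pollen tricolpate, gular pouch, dorsal spines the derived state is '-', and for the remaining characters it is '+'.
Only Taxon 1, Taxon 3, Taxon 5, and Taxon 8 show the derived state '+' for book lungs, supporting them as a clade.
serrated mandibles: derived state '+' in Taxon 1 only — an autapomorphy, so it tells us nothing about relationships among taxa.
chelicerae fused: derived state '+' in Taxon 1 and Taxon 5 only — synapomorphy for {Taxon 1, Taxon 5}.
All ingroup taxa share the derived state '-' for pollen tricolpate; it defines the ingroup but does not resolve relationships within it.
gular pouch: derived state '-' in Taxon 3 only — an autapomorphy, so it tells us nothing about relationships among taxa.
dorsal spines: derived state '-' in Taxon 1, Taxon 5, and Taxon 8 only — synapomorphy for {Taxon 1, Taxon 5, Taxon 8}.
Most parsimonious ingroup topology: (Taxon 2,((Taxon 8,(Taxon 5,Taxon 1)),Taxon 3)).
Taxon 5 and Taxon 1 form a cherry on this tree, so they are sister taxa.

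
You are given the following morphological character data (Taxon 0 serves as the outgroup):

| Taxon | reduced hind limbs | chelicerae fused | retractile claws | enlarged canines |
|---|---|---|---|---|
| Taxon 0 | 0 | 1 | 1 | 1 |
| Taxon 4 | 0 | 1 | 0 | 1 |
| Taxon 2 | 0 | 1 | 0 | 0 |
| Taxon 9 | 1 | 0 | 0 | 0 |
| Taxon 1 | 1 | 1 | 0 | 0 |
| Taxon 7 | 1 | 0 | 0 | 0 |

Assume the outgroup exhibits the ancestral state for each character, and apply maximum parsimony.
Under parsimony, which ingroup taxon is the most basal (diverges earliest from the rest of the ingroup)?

Character polarity is set by the outgroup: the derived state is whichever differs from the outgroup's state, so for chelicerae fused, retractile claws, enlarged canines the derived state is '0', and for the remaining characters it is '1'.
reduced hind limbs: derived state '1' in Taxon 1, Taxon 7, and Taxon 9 only — synapomorphy for {Taxon 1, Taxon 7, Taxon 9}.
Only Taxon 7 and Taxon 9 show the derived state '0' for chelicerae fused, supporting them as a clade.
retractile claws (derived state '0') is shared by all ingroup taxa — unites the whole ingroup.
Only Taxon 1, Taxon 2, Taxon 7, and Taxon 9 show the derived state '0' for enlarged canines, supporting them as a clade.
Most parsimonious ingroup topology: (Taxon 4,(Taxon 2,((Taxon 9,Taxon 7),Taxon 1))).
Taxon 4 is sister to the clade containing all other ingroup taxa, so it is the earliest-diverging (most basal) ingroup lineage.

Taxon 4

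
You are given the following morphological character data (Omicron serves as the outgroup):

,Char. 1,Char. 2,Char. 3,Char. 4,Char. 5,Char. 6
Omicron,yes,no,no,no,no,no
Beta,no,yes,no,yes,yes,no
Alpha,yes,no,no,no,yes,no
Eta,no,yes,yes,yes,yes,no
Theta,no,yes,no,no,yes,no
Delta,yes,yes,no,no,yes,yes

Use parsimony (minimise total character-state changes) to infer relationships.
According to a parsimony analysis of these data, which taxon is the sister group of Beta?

Character polarity is set by the outgroup: the derived state is whichever differs from the outgroup's state, so for Char. 1 the derived state is 'no', and for the remaining characters it is 'yes'.
Only Beta, Eta, and Theta show the derived state 'no' for Char. 1, supporting them as a clade.
Char. 2 (derived state 'yes') is shared by Beta, Delta, Eta, and Theta — a synapomorphy uniting that clade.
Char. 3 (derived state 'yes') is unique to Eta (autapomorphy; uninformative for grouping).
Char. 4: derived state 'yes' in Beta and Eta only — synapomorphy for {Beta, Eta}.
Char. 5 (derived state 'yes') is shared by all ingroup taxa — unites the whole ingroup.
Char. 6 (derived state 'yes') is unique to Delta (autapomorphy; uninformative for grouping).
Most parsimonious ingroup topology: ((((Beta,Eta),Theta),Delta),Alpha).
Beta and Eta form a cherry on this tree, so they are sister taxa.

Eta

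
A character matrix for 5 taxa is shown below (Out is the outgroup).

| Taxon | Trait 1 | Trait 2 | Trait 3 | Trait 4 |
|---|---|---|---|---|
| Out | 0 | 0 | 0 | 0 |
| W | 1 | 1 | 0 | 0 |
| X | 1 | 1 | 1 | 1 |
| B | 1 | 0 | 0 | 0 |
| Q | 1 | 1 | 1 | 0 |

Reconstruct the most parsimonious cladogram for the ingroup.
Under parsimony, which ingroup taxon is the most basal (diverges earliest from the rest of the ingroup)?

The outgroup has state '0' for every character, so '1' is the derived state throughout.
All ingroup taxa share the derived state '1' for Trait 1; it defines the ingroup but does not resolve relationships within it.
Only Q, W, and X show the derived state '1' for Trait 2, supporting them as a clade.
Only Q and X show the derived state '1' for Trait 3, supporting them as a clade.
Trait 4 (derived state '1') is unique to X (autapomorphy; uninformative for grouping).
Most parsimonious ingroup topology: ((W,(X,Q)),B).
B is sister to the clade containing all other ingroup taxa, so it is the earliest-diverging (most basal) ingroup lineage.

B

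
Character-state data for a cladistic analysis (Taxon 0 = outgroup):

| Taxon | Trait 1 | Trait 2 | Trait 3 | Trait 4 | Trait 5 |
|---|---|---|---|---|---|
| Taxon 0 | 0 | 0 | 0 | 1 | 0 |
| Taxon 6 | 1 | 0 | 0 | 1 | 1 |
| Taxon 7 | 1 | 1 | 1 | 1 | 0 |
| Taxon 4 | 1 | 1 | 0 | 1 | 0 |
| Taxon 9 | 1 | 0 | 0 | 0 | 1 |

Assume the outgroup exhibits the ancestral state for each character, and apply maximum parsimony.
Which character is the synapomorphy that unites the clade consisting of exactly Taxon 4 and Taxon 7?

Character polarity is set by the outgroup: the derived state is whichever differs from the outgroup's state, so for Trait 4 the derived state is '0', and for the remaining characters it is '1'.
Trait 1 (derived state '1') is shared by all ingroup taxa — unites the whole ingroup.
Trait 2 (derived state '1') is shared by Taxon 4 and Taxon 7 — a synapomorphy uniting that clade.
Trait 3 (derived state '1') is unique to Taxon 7 (autapomorphy; uninformative for grouping).
Trait 4: derived state '0' in Taxon 9 only — an autapomorphy, so it tells us nothing about relationships among taxa.
Trait 5: derived state '1' in Taxon 6 and Taxon 9 only — synapomorphy for {Taxon 6, Taxon 9}.
Most parsimonious ingroup topology: ((Taxon 6,Taxon 9),(Taxon 7,Taxon 4)).
The clade {Taxon 4, Taxon 7} is supported by Trait 2: its derived state '1' occurs in exactly those taxa and in no other taxon (including the outgroup).

Trait 2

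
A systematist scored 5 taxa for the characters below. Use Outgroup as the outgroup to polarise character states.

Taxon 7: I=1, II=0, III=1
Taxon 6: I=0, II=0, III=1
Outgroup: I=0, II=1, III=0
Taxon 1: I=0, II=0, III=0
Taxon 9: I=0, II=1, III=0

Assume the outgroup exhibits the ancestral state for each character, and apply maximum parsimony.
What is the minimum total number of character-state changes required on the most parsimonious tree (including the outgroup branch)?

Character polarity is set by the outgroup: the derived state is whichever differs from the outgroup's state, so for II the derived state is '0', and for the remaining characters it is '1'.
I: derived state '1' in Taxon 7 only — an autapomorphy, so it tells us nothing about relationships among taxa.
Only Taxon 1, Taxon 6, and Taxon 7 show the derived state '0' for II, supporting them as a clade.
III (derived state '1') is shared by Taxon 6 and Taxon 7 — a synapomorphy uniting that clade.
Most parsimonious ingroup topology: ((Taxon 1,(Taxon 7,Taxon 6)),Taxon 9).
Changes per character on this tree: I: 1; II: 1; III: 1.
Total = 3.

3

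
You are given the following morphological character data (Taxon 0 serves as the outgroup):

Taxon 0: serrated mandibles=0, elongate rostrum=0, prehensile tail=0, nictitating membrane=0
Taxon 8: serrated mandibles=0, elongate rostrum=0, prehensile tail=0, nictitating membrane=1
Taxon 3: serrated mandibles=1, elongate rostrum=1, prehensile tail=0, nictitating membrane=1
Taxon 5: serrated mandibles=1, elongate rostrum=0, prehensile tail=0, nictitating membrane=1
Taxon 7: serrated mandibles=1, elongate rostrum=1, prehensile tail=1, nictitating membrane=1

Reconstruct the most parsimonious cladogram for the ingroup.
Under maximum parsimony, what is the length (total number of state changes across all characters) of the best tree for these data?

The outgroup has state '0' for every character, so '1' is the derived state throughout.
Only Taxon 3, Taxon 5, and Taxon 7 show the derived state '1' for serrated mandibles, supporting them as a clade.
elongate rostrum: derived state '1' in Taxon 3 and Taxon 7 only — synapomorphy for {Taxon 3, Taxon 7}.
prehensile tail (derived state '1') is unique to Taxon 7 (autapomorphy; uninformative for grouping).
nictitating membrane (derived state '1') is shared by all ingroup taxa — unites the whole ingroup.
Most parsimonious ingroup topology: (Taxon 8,((Taxon 3,Taxon 7),Taxon 5)).
Changes per character on this tree: serrated mandibles: 1; elongate rostrum: 1; prehensile tail: 1; nictitating membrane: 1.
Total = 4.

4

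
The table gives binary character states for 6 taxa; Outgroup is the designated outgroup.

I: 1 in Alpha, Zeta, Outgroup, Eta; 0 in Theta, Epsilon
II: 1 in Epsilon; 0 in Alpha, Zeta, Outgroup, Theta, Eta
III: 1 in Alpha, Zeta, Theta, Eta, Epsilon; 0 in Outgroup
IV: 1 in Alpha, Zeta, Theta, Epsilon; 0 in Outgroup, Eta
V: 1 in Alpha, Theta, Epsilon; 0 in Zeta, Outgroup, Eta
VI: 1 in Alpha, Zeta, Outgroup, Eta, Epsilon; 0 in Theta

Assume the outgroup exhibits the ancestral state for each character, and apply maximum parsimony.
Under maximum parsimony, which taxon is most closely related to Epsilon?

Character polarity is set by the outgroup: the derived state is whichever differs from the outgroup's state, so for I, VI the derived state is '0', and for the remaining characters it is '1'.
I (derived state '0') is shared by Epsilon and Theta — a synapomorphy uniting that clade.
II (derived state '1') is unique to Epsilon (autapomorphy; uninformative for grouping).
All ingroup taxa share the derived state '1' for III; it defines the ingroup but does not resolve relationships within it.
Only Alpha, Epsilon, Theta, and Zeta show the derived state '1' for IV, supporting them as a clade.
Only Alpha, Epsilon, and Theta show the derived state '1' for V, supporting them as a clade.
VI (derived state '0') is unique to Theta (autapomorphy; uninformative for grouping).
Most parsimonious ingroup topology: (((Alpha,(Theta,Epsilon)),Zeta),Eta).
Epsilon and Theta form a cherry on this tree, so they are sister taxa.

Theta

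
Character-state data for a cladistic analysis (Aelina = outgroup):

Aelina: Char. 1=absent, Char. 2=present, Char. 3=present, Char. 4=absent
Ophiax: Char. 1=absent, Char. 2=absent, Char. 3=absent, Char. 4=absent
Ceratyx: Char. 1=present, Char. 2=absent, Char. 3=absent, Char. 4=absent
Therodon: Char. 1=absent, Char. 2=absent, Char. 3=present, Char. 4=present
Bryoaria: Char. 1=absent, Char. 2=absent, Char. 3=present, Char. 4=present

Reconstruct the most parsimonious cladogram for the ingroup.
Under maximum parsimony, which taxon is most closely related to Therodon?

Bryoaria

Character polarity is set by the outgroup: the derived state is whichever differs from the outgroup's state, so for Char. 2, Char. 3 the derived state is 'absent', and for the remaining characters it is 'present'.
Char. 1 (derived state 'present') is unique to Ceratyx (autapomorphy; uninformative for grouping).
Char. 2 (derived state 'absent') is shared by all ingroup taxa — unites the whole ingroup.
Char. 3: derived state 'absent' in Ceratyx and Ophiax only — synapomorphy for {Ceratyx, Ophiax}.
Char. 4: derived state 'present' in Bryoaria and Therodon only — synapomorphy for {Bryoaria, Therodon}.
Most parsimonious ingroup topology: ((Ophiax,Ceratyx),(Therodon,Bryoaria)).
Therodon and Bryoaria form a cherry on this tree, so they are sister taxa.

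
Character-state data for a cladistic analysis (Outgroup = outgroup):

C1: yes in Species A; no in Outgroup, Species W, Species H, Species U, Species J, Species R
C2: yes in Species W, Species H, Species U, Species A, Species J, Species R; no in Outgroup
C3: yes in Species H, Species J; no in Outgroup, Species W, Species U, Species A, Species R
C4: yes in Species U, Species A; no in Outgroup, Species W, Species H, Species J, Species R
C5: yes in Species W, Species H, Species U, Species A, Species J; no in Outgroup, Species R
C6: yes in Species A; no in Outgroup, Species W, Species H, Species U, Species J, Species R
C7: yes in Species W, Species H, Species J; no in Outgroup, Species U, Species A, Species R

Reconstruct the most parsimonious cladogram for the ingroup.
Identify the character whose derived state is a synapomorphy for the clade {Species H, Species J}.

The outgroup has state 'no' for every character, so 'yes' is the derived state throughout.
C1 (derived state 'yes') is unique to Species A (autapomorphy; uninformative for grouping).
C2 (derived state 'yes') is shared by all ingroup taxa — unites the whole ingroup.
C3: derived state 'yes' in Species H and Species J only — synapomorphy for {Species H, Species J}.
Only Species A and Species U show the derived state 'yes' for C4, supporting them as a clade.
Only Species A, Species H, Species J, Species U, and Species W show the derived state 'yes' for C5, supporting them as a clade.
C6: derived state 'yes' in Species A only — an autapomorphy, so it tells us nothing about relationships among taxa.
Only Species H, Species J, and Species W show the derived state 'yes' for C7, supporting them as a clade.
Most parsimonious ingroup topology: (((Species W,(Species H,Species J)),(Species U,Species A)),Species R).
The clade {Species H, Species J} is supported by C3: its derived state 'yes' occurs in exactly those taxa and in no other taxon (including the outgroup).

C3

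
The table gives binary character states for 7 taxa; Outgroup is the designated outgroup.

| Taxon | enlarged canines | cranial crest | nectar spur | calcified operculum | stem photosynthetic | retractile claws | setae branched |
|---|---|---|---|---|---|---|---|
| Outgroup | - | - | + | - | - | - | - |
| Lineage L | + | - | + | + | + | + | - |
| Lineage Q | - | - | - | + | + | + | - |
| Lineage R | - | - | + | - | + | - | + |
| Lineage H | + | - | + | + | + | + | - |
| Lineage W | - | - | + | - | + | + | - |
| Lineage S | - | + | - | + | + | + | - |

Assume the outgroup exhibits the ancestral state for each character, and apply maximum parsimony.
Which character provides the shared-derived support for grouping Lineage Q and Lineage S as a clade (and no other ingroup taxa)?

nectar spur

Character polarity is set by the outgroup: the derived state is whichever differs from the outgroup's state, so for nectar spur the derived state is '-', and for the remaining characters it is '+'.
enlarged canines (derived state '+') is shared by Lineage H and Lineage L — a synapomorphy uniting that clade.
cranial crest (derived state '+') is unique to Lineage S (autapomorphy; uninformative for grouping).
nectar spur: derived state '-' in Lineage Q and Lineage S only — synapomorphy for {Lineage Q, Lineage S}.
calcified operculum: derived state '+' in Lineage H, Lineage L, Lineage Q, and Lineage S only — synapomorphy for {Lineage H, Lineage L, Lineage Q, Lineage S}.
stem photosynthetic (derived state '+') is shared by all ingroup taxa — unites the whole ingroup.
retractile claws: derived state '+' in Lineage H, Lineage L, Lineage Q, Lineage S, and Lineage W only — synapomorphy for {Lineage H, Lineage L, Lineage Q, Lineage S, Lineage W}.
setae branched: derived state '+' in Lineage R only — an autapomorphy, so it tells us nothing about relationships among taxa.
Most parsimonious ingroup topology: ((((Lineage L,Lineage H),(Lineage Q,Lineage S)),Lineage W),Lineage R).
The clade {Lineage Q, Lineage S} is supported by nectar spur: its derived state '-' occurs in exactly those taxa and in no other taxon (including the outgroup).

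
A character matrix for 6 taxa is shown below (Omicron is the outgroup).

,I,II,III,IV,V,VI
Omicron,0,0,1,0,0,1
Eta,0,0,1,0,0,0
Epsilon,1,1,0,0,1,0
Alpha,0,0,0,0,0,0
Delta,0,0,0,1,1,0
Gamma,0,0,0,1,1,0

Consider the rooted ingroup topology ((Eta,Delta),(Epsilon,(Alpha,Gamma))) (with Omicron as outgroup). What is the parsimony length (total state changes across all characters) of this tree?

Map each character onto ((Eta,Delta),(Epsilon,(Alpha,Gamma))) (rooted by Omicron) and count the minimum state changes it requires (Fitch parsimony):
I: 1; II: 1; III: 2; IV: 2; V: 3; VI: 1.
Total tree length = 10.

10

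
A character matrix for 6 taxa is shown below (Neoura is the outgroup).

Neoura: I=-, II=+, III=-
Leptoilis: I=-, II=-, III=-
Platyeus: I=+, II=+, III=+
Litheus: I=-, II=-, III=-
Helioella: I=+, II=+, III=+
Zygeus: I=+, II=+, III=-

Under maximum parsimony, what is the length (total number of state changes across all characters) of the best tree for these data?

Character polarity is set by the outgroup: the derived state is whichever differs from the outgroup's state, so for II the derived state is '-', and for the remaining characters it is '+'.
Only Helioella, Platyeus, and Zygeus show the derived state '+' for I, supporting them as a clade.
II: derived state '-' in Leptoilis and Litheus only — synapomorphy for {Leptoilis, Litheus}.
III (derived state '+') is shared by Helioella and Platyeus — a synapomorphy uniting that clade.
Most parsimonious ingroup topology: ((Leptoilis,Litheus),((Platyeus,Helioella),Zygeus)).
Changes per character on this tree: I: 1; II: 1; III: 1.
Total = 3.

3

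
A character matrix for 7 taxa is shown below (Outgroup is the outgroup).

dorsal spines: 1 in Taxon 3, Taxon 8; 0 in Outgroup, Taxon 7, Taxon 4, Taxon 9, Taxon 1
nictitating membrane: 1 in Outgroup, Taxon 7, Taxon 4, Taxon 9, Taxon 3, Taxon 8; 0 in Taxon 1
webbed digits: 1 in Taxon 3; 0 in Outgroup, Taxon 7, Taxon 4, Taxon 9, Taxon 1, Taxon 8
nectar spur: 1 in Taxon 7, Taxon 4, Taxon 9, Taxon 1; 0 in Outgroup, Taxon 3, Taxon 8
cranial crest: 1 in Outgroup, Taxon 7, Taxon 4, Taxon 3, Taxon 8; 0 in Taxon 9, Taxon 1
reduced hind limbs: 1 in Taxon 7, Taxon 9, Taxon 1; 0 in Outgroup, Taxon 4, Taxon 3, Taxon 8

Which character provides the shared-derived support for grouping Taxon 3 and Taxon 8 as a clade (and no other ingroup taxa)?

Character polarity is set by the outgroup: the derived state is whichever differs from the outgroup's state, so for nictitating membrane, cranial crest the derived state is '0', and for the remaining characters it is '1'.
dorsal spines: derived state '1' in Taxon 3 and Taxon 8 only — synapomorphy for {Taxon 3, Taxon 8}.
nictitating membrane: derived state '0' in Taxon 1 only — an autapomorphy, so it tells us nothing about relationships among taxa.
webbed digits: derived state '1' in Taxon 3 only — an autapomorphy, so it tells us nothing about relationships among taxa.
nectar spur: derived state '1' in Taxon 1, Taxon 4, Taxon 7, and Taxon 9 only — synapomorphy for {Taxon 1, Taxon 4, Taxon 7, Taxon 9}.
cranial crest (derived state '0') is shared by Taxon 1 and Taxon 9 — a synapomorphy uniting that clade.
reduced hind limbs: derived state '1' in Taxon 1, Taxon 7, and Taxon 9 only — synapomorphy for {Taxon 1, Taxon 7, Taxon 9}.
Most parsimonious ingroup topology: (((Taxon 7,(Taxon 9,Taxon 1)),Taxon 4),(Taxon 3,Taxon 8)).
The clade {Taxon 3, Taxon 8} is supported by dorsal spines: its derived state '1' occurs in exactly those taxa and in no other taxon (including the outgroup).

dorsal spines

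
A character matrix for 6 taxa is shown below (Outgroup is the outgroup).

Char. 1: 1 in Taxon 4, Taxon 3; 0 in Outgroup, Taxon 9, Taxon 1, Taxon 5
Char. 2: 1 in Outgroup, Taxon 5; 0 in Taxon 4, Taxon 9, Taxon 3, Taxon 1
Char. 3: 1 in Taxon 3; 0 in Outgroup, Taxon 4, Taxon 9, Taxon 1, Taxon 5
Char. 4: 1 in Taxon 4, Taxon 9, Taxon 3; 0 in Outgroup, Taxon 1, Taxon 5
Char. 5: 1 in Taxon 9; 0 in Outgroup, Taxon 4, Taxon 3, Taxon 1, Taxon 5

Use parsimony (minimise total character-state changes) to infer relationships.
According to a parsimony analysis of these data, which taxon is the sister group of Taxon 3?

Taxon 4

Character polarity is set by the outgroup: the derived state is whichever differs from the outgroup's state, so for Char. 2 the derived state is '0', and for the remaining characters it is '1'.
Only Taxon 3 and Taxon 4 show the derived state '1' for Char. 1, supporting them as a clade.
Char. 2 (derived state '0') is shared by Taxon 1, Taxon 3, Taxon 4, and Taxon 9 — a synapomorphy uniting that clade.
Char. 3 (derived state '1') is unique to Taxon 3 (autapomorphy; uninformative for grouping).
Only Taxon 3, Taxon 4, and Taxon 9 show the derived state '1' for Char. 4, supporting them as a clade.
Char. 5: derived state '1' in Taxon 9 only — an autapomorphy, so it tells us nothing about relationships among taxa.
Most parsimonious ingroup topology: ((((Taxon 4,Taxon 3),Taxon 9),Taxon 1),Taxon 5).
Taxon 3 and Taxon 4 form a cherry on this tree, so they are sister taxa.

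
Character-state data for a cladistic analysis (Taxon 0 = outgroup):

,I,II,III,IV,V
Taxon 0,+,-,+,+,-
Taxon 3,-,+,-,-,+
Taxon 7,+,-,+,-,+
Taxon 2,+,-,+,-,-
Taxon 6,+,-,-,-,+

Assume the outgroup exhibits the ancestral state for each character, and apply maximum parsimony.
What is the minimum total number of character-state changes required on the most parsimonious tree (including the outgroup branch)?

Character polarity is set by the outgroup: the derived state is whichever differs from the outgroup's state, so for I, III, IV the derived state is '-', and for the remaining characters it is '+'.
I (derived state '-') is unique to Taxon 3 (autapomorphy; uninformative for grouping).
II: derived state '+' in Taxon 3 only — an autapomorphy, so it tells us nothing about relationships among taxa.
III: derived state '-' in Taxon 3 and Taxon 6 only — synapomorphy for {Taxon 3, Taxon 6}.
IV (derived state '-') is shared by all ingroup taxa — unites the whole ingroup.
Only Taxon 3, Taxon 6, and Taxon 7 show the derived state '+' for V, supporting them as a clade.
Most parsimonious ingroup topology: (((Taxon 3,Taxon 6),Taxon 7),Taxon 2).
Changes per character on this tree: I: 1; II: 1; III: 1; IV: 1; V: 1.
Total = 5.

5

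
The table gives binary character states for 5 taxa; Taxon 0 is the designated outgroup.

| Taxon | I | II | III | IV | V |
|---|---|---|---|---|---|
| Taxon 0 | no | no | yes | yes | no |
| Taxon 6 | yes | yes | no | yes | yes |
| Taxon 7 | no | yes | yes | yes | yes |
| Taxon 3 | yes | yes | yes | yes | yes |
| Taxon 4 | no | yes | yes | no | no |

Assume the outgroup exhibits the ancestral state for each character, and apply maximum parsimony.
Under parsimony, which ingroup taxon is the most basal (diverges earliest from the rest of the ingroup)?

Taxon 4

Character polarity is set by the outgroup: the derived state is whichever differs from the outgroup's state, so for III, IV the derived state is 'no', and for the remaining characters it is 'yes'.
I (derived state 'yes') is shared by Taxon 3 and Taxon 6 — a synapomorphy uniting that clade.
II (derived state 'yes') is shared by all ingroup taxa — unites the whole ingroup.
III (derived state 'no') is unique to Taxon 6 (autapomorphy; uninformative for grouping).
IV (derived state 'no') is unique to Taxon 4 (autapomorphy; uninformative for grouping).
V: derived state 'yes' in Taxon 3, Taxon 6, and Taxon 7 only — synapomorphy for {Taxon 3, Taxon 6, Taxon 7}.
Most parsimonious ingroup topology: (((Taxon 6,Taxon 3),Taxon 7),Taxon 4).
Taxon 4 is sister to the clade containing all other ingroup taxa, so it is the earliest-diverging (most basal) ingroup lineage.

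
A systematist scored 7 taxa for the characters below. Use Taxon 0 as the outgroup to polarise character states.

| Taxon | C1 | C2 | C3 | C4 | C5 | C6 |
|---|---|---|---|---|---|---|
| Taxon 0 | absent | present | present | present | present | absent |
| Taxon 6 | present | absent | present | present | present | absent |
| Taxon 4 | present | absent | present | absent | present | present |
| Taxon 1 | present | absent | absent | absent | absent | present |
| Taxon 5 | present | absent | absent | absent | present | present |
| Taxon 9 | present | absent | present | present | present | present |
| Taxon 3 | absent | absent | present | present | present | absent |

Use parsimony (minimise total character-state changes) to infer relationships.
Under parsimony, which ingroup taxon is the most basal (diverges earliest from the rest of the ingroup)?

Taxon 3

Character polarity is set by the outgroup: the derived state is whichever differs from the outgroup's state, so for C2, C3, C4, C5 the derived state is 'absent', and for the remaining characters it is 'present'.
C1 (derived state 'present') is shared by Taxon 1, Taxon 4, Taxon 5, Taxon 6, and Taxon 9 — a synapomorphy uniting that clade.
C2 (derived state 'absent') is shared by all ingroup taxa — unites the whole ingroup.
C3: derived state 'absent' in Taxon 1 and Taxon 5 only — synapomorphy for {Taxon 1, Taxon 5}.
Only Taxon 1, Taxon 4, and Taxon 5 show the derived state 'absent' for C4, supporting them as a clade.
C5 (derived state 'absent') is unique to Taxon 1 (autapomorphy; uninformative for grouping).
C6 (derived state 'present') is shared by Taxon 1, Taxon 4, Taxon 5, and Taxon 9 — a synapomorphy uniting that clade.
Most parsimonious ingroup topology: ((Taxon 6,((Taxon 4,(Taxon 1,Taxon 5)),Taxon 9)),Taxon 3).
Taxon 3 is sister to the clade containing all other ingroup taxa, so it is the earliest-diverging (most basal) ingroup lineage.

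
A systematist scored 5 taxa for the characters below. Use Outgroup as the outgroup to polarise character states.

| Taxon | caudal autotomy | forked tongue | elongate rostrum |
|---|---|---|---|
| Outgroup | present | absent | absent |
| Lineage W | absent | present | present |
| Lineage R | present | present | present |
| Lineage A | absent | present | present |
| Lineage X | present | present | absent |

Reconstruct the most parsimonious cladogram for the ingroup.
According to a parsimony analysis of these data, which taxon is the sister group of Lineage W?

Character polarity is set by the outgroup: the derived state is whichever differs from the outgroup's state, so for caudal autotomy the derived state is 'absent', and for the remaining characters it is 'present'.
Only Lineage A and Lineage W show the derived state 'absent' for caudal autotomy, supporting them as a clade.
forked tongue (derived state 'present') is shared by all ingroup taxa — unites the whole ingroup.
elongate rostrum: derived state 'present' in Lineage A, Lineage R, and Lineage W only — synapomorphy for {Lineage A, Lineage R, Lineage W}.
Most parsimonious ingroup topology: (((Lineage W,Lineage A),Lineage R),Lineage X).
Lineage W and Lineage A form a cherry on this tree, so they are sister taxa.

Lineage A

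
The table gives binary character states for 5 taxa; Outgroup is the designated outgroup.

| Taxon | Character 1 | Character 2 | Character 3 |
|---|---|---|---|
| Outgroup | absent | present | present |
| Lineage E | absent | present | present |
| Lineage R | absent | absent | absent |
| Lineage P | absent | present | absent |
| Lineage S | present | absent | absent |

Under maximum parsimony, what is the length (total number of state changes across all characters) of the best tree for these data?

3

Character polarity is set by the outgroup: the derived state is whichever differs from the outgroup's state, so for Character 2, Character 3 the derived state is 'absent', and for the remaining characters it is 'present'.
Character 1: derived state 'present' in Lineage S only — an autapomorphy, so it tells us nothing about relationships among taxa.
Character 2: derived state 'absent' in Lineage R and Lineage S only — synapomorphy for {Lineage R, Lineage S}.
Character 3 (derived state 'absent') is shared by Lineage P, Lineage R, and Lineage S — a synapomorphy uniting that clade.
Most parsimonious ingroup topology: (Lineage E,((Lineage R,Lineage S),Lineage P)).
Changes per character on this tree: Character 1: 1; Character 2: 1; Character 3: 1.
Total = 3.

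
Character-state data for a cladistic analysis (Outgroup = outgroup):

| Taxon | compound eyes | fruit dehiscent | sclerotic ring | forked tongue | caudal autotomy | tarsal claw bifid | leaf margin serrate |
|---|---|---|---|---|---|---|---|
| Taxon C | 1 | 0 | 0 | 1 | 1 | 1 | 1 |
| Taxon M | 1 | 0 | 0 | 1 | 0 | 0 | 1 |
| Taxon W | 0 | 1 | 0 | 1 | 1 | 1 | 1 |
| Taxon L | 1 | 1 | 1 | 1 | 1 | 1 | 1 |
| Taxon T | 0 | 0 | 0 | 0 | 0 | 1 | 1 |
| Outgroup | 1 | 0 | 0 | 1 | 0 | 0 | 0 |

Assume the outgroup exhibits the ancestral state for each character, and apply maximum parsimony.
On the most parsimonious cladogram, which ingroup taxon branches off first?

Taxon M

Character polarity is set by the outgroup: the derived state is whichever differs from the outgroup's state, so for compound eyes, forked tongue the derived state is '0', and for the remaining characters it is '1'.
compound eyes groups Taxon T and Taxon W, which is incompatible with the clades supported by the remaining characters; treating it as convergent (homoplasy) costs fewer steps than any alternative tree.
fruit dehiscent (derived state '1') is shared by Taxon L and Taxon W — a synapomorphy uniting that clade.
sclerotic ring: derived state '1' in Taxon L only — an autapomorphy, so it tells us nothing about relationships among taxa.
forked tongue (derived state '0') is unique to Taxon T (autapomorphy; uninformative for grouping).
Only Taxon C, Taxon L, and Taxon W show the derived state '1' for caudal autotomy, supporting them as a clade.
Only Taxon C, Taxon L, Taxon T, and Taxon W show the derived state '1' for tarsal claw bifid, supporting them as a clade.
All ingroup taxa share the derived state '1' for leaf margin serrate; it defines the ingroup but does not resolve relationships within it.
Most parsimonious ingroup topology: (Taxon M,(((Taxon W,Taxon L),Taxon C),Taxon T)).
Taxon M is sister to the clade containing all other ingroup taxa, so it is the earliest-diverging (most basal) ingroup lineage.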